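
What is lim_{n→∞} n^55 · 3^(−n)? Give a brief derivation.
lim = 0

Exponentials with base > 1 dominate every fixed polynomial: for any fixed c, n^c / 3^n → 0 as n → ∞ (e.g. by the ratio test, or by writing 3^n = e^(n ln 3) and noting e^(n ln 3) / n^c → ∞). Hence n^55 · 3^(−n) = n^55 / 3^n → 0.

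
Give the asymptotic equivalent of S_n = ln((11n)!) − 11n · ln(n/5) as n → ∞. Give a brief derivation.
S_n ~ 11n · (ln 55 − 1) + O(ln n)

Stirling: ln((11n)!) = 11n ln(11n) − 11n + O(ln n).
  S_n = 11n ln(11n) − 11n − 11n ln(n/5) + O(ln n)
      = 11n ln(11n) − 11n ln n + 11n ln 5 − 11n + O(ln n)
      = 11n ln 11 + 11n ln 5 − 11n + O(ln n)
      = 11n (ln 55 − 1) + O(ln n).
Numerically ln(55) − 1 ≈ 3.0073.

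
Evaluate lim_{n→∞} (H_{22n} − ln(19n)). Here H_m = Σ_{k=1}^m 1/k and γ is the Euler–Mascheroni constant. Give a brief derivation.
lim = ln(22/19) + γ

By Euler-Maclaurin, H_m = ln m + γ + O(1/m). So
  H_{22n} − ln(19n) = ln(22n) + γ − ln(19n) + O(1/n)
                       = ln(22/19) + γ + O(1/n).
Hence the limit is ln(22/19) + γ.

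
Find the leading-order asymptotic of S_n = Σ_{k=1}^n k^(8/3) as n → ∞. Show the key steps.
S_n ~ (3/11) · n^(11/3)

Integral comparison: Σ_{k=1}^n k^(8/3) = ∫_0^n x^(8/3) dx + O(n^(8/3)). The integral is n^(1 + 8/3) / (1 + 8/3) = n^((8+3)/3) / ((8+3)/3) = (3/11) · n^(11/3).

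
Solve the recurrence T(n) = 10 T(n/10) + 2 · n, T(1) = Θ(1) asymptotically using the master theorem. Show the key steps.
T(n) = Θ(n log n)

log_10 10 = 1, and f(n) = 2 · n = Θ(n^(log_10 10)). This is Case 2 of the master theorem: T(n) = Θ(f(n) · log n) = Θ(n log n).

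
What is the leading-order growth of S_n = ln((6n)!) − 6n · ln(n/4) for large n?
S_n ~ 6n · (ln 24 − 1) + O(ln n)

Stirling: ln((6n)!) = 6n ln(6n) − 6n + O(ln n).
  S_n = 6n ln(6n) − 6n − 6n ln(n/4) + O(ln n)
      = 6n ln(6n) − 6n ln n + 6n ln 4 − 6n + O(ln n)
      = 6n ln 6 + 6n ln 4 − 6n + O(ln n)
      = 6n (ln 24 − 1) + O(ln n).
Numerically ln(24) − 1 ≈ 2.1781.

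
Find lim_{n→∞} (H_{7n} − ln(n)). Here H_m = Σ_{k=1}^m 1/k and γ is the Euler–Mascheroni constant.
lim = ln 7 + γ

By Euler-Maclaurin, H_m = ln m + γ + O(1/m). So
  H_{7n} − ln(n) = ln(7n) + γ − ln(n) + O(1/n)
                       = ln(7/1) + γ + O(1/n).
Hence the limit is ln(7/1) + γ.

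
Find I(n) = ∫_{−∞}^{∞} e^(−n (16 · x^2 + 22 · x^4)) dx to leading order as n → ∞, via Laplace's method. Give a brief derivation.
I(n) ~ sqrt(π/(16n))

φ(x) = 16 · x^2 + 22 · x^4 has its unique global minimum at x* = 0 (since φ'(x) = 32x + 88x^3 = 0 only at x = 0 for real x with both coefficients positive, and φ → ∞ as |x| → ∞). At x* = 0, φ(0) = 0 and φ''(0) = 32. Laplace's method then gives
  I(n) ~ sqrt(2π / (n · φ''(0))) · e^(−n φ(0)) = sqrt(2π / (32n)) = sqrt(π/(16n)).
The 22 · x^4 term contributes only at subleading order (an O(1/n) relative correction).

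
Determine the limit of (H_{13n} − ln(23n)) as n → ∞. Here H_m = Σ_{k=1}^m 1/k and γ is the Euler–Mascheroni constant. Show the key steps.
lim = ln(13/23) + γ

By Euler-Maclaurin, H_m = ln m + γ + O(1/m). So
  H_{13n} − ln(23n) = ln(13n) + γ − ln(23n) + O(1/n)
                       = ln(13/23) + γ + O(1/n).
Hence the limit is ln(13/23) + γ.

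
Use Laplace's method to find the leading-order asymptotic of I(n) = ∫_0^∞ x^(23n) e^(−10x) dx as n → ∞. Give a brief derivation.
I(n) ~ (sqrt(2π·23n) / 10) · (23n/(10e))^(23n)

Write the integrand as exp(23n ln x − 10x) and set f(x) = 23n ln x − 10x. Then f'(x) = 23n/x − 10 = 0 at x* = 23n/10, and f''(x*) = −23n/x*^2 = −10^2/(23n). Laplace's method (interior maximum) gives
  I(n) ~ e^(f(x*)) · sqrt(2π / |f''(x*)|)
        = exp(23n ln(23n/10) − 23n) · sqrt(2π · 23n / 10^2)
        = (23n/10)^(23n) e^(−23n) · sqrt(2π·23n) / 10
        = (sqrt(2π·23n) / 10) · (23n/(10e))^(23n).
This matches Γ(23n+1)/10^(23n+1) with Stirling applied to Γ.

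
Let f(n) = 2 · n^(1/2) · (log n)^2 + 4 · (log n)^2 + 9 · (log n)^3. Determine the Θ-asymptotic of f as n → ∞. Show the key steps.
f(n) ∈ Θ(n^(1/2) · (log n)^2)

Compare the terms by growth order. For large n, n^a · (log n)^b dominates n^a' · (log n)^b' iff a > a', or (a = a' and b > b'). Ranking the 3 terms shows the dominant one is 2 · n^(1/2) · (log n)^2. Hence f(n) ∈ Θ(n^(1/2) · (log n)^2).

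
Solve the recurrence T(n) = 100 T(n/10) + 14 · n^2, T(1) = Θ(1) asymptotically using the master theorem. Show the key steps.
T(n) = Θ(n^2 log n)

log_10 100 = 2, and f(n) = 14 · n^2 = Θ(n^(log_10 100)). This is Case 2 of the master theorem: T(n) = Θ(f(n) · log n) = Θ(n^2 log n).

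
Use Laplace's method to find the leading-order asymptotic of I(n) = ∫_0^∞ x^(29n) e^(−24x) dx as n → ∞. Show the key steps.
I(n) ~ (sqrt(2π·29n) / 24) · (29n/(24e))^(29n)

Write the integrand as exp(29n ln x − 24x) and set f(x) = 29n ln x − 24x. Then f'(x) = 29n/x − 24 = 0 at x* = 29n/24, and f''(x*) = −29n/x*^2 = −24^2/(29n). Laplace's method (interior maximum) gives
  I(n) ~ e^(f(x*)) · sqrt(2π / |f''(x*)|)
        = exp(29n ln(29n/24) − 29n) · sqrt(2π · 29n / 24^2)
        = (29n/24)^(29n) e^(−29n) · sqrt(2π·29n) / 24
        = (sqrt(2π·29n) / 24) · (29n/(24e))^(29n).
This matches Γ(29n+1)/24^(29n+1) with Stirling applied to Γ.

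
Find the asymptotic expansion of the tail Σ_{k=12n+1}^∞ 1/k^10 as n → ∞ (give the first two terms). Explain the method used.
Σ_{k>12n} 1/k^10 = 1/(9 · (12n)^9) − 1/(2 · (12n)^10) + O(1/(12n)^11)

Compare to the integral: ∫_{12n}^∞ x^(−10) dx = [−x^(−9)/9]_{12n}^∞ = 1/((10−1)·(12n)^9). The Euler-Maclaurin correction adds −f(12n)/2 = −1/(2·(12n)^10). Euler-Maclaurin then gives
  Σ_{k>12n} 1/k^10 = ∫_{12n}^∞ dx/x^10 − 1/(2·(12n)^10) + O(1/(12n)^11).
(Equivalently this is ζ(10) − Σ_{k≤12n} 1/k^10.)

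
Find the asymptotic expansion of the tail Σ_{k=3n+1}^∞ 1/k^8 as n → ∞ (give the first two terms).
Σ_{k>3n} 1/k^8 = 1/(7 · (3n)^7) − 1/(2 · (3n)^8) + O(1/(3n)^9)

Compare to the integral: ∫_{3n}^∞ x^(−8) dx = [−x^(−7)/7]_{3n}^∞ = 1/((8−1)·(3n)^7). The Euler-Maclaurin correction adds −f(3n)/2 = −1/(2·(3n)^8). Euler-Maclaurin then gives
  Σ_{k>3n} 1/k^8 = ∫_{3n}^∞ dx/x^8 − 1/(2·(3n)^8) + O(1/(3n)^9).
(Equivalently this is ζ(8) − Σ_{k≤3n} 1/k^8.)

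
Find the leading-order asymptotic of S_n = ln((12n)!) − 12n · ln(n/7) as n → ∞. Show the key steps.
S_n ~ 12n · (ln 84 − 1) + O(ln n)

Stirling: ln((12n)!) = 12n ln(12n) − 12n + O(ln n).
  S_n = 12n ln(12n) − 12n − 12n ln(n/7) + O(ln n)
      = 12n ln(12n) − 12n ln n + 12n ln 7 − 12n + O(ln n)
      = 12n ln 12 + 12n ln 7 − 12n + O(ln n)
      = 12n (ln 84 − 1) + O(ln n).
Numerically ln(84) − 1 ≈ 3.4308.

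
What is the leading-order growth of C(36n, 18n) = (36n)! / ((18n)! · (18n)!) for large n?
C(36n, 18n) ~ (4)^(18n) · sqrt(1/(π·18n))

Write N = 18n. Apply Stirling to each factorial:
  (2N)! ~ sqrt(2π·2N) · (2N/e)^(2N),
  N! ~ sqrt(2π N) · (N/e)^N,
  (1N)! ~ sqrt(2π·1N) · (1N/e)^(1N).
The exponential factors combine to (2N)^(2N) / (N^N · (1N)^(1N)) = 2^(2N)/1^(1N) = (2^2/1^1)^N = (4)^N.
The square-root prefactors combine to sqrt(2π·2N) / (sqrt(2π N)·sqrt(2π·1N)) = sqrt(2 / (2π·1·N)) = sqrt(1/(π·18n)).
Substituting N = 18n: C(36n, 18n) ~ (4)^(18n) · sqrt(1/(π·18n)).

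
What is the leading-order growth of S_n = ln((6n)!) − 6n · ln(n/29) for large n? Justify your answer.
S_n ~ 6n · (ln 174 − 1) + O(ln n)

Stirling: ln((6n)!) = 6n ln(6n) − 6n + O(ln n).
  S_n = 6n ln(6n) − 6n − 6n ln(n/29) + O(ln n)
      = 6n ln(6n) − 6n ln n + 6n ln 29 − 6n + O(ln n)
      = 6n ln 6 + 6n ln 29 − 6n + O(ln n)
      = 6n (ln 174 − 1) + O(ln n).
Numerically ln(174) − 1 ≈ 4.1591.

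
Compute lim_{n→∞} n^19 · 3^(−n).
lim = 0

Exponentials with base > 1 dominate every fixed polynomial: for any fixed c, n^c / 3^n → 0 as n → ∞ (e.g. by the ratio test, or by writing 3^n = e^(n ln 3) and noting e^(n ln 3) / n^c → ∞). Hence n^19 · 3^(−n) = n^19 / 3^n → 0.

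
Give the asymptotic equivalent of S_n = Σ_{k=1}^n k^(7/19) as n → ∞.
S_n ~ (19/26) · n^(26/19)

Integral comparison: Σ_{k=1}^n k^(7/19) = ∫_0^n x^(7/19) dx + O(n^(7/19)). The integral is n^(1 + 7/19) / (1 + 7/19) = n^((7+19)/19) / ((7+19)/19) = (19/26) · n^(26/19).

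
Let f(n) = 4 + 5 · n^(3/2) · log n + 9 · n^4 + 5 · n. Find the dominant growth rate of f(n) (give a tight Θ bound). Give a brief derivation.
f(n) ∈ Θ(n^4)

Compare the terms by growth order. For large n, n^a · (log n)^b dominates n^a' · (log n)^b' iff a > a', or (a = a' and b > b'). Ranking the 4 terms shows the dominant one is 9 · n^4. Hence f(n) ∈ Θ(n^4).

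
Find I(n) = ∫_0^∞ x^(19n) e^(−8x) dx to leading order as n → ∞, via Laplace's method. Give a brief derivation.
I(n) ~ (sqrt(2π·19n) / 8) · (19n/(8e))^(19n)

Write the integrand as exp(19n ln x − 8x) and set f(x) = 19n ln x − 8x. Then f'(x) = 19n/x − 8 = 0 at x* = 19n/8, and f''(x*) = −19n/x*^2 = −8^2/(19n). Laplace's method (interior maximum) gives
  I(n) ~ e^(f(x*)) · sqrt(2π / |f''(x*)|)
        = exp(19n ln(19n/8) − 19n) · sqrt(2π · 19n / 8^2)
        = (19n/8)^(19n) e^(−19n) · sqrt(2π·19n) / 8
        = (sqrt(2π·19n) / 8) · (19n/(8e))^(19n).
This matches Γ(19n+1)/8^(19n+1) with Stirling applied to Γ.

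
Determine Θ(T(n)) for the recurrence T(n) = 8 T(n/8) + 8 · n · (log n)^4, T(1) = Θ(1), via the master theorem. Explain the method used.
T(n) = Θ(n · (log n)^5)

Here log_8 8 = 1 and f(n) = 8 · n · (log n)^4 = Θ(n^(log_8 8) · (log n)^4). This is the extended Case 2 of the master theorem (f matches the critical exponent up to log factors), giving T(n) = Θ(n^(log_8 8) · (log n)^(4+1)) = Θ(n · (log n)^5).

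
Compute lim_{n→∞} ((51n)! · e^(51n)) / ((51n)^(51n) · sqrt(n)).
lim = sqrt(2π·51)

Stirling: (51n)! ~ sqrt(2π·51n) · (51n/e)^(51n). Hence
  (51n)! · e^(51n) / (51n)^(51n) ~ sqrt(2π·51n).
Dividing by sqrt(n): sqrt(2π·51n) / sqrt(n) = sqrt(2π·51) · n^((1−1)/2), so the limit is sqrt(2π·51).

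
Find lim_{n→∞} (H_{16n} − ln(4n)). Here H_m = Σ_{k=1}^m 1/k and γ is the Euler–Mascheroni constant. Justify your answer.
lim = ln 4 + γ

By Euler-Maclaurin, H_m = ln m + γ + O(1/m). So
  H_{16n} − ln(4n) = ln(16n) + γ − ln(4n) + O(1/n)
                       = ln(16/4) + γ + O(1/n).
Hence the limit is ln(16/4) + γ (= ln 4).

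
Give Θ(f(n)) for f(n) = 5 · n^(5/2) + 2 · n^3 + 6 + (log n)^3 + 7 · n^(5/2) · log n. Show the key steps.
f(n) ∈ Θ(n^3)

Compare the terms by growth order. For large n, n^a · (log n)^b dominates n^a' · (log n)^b' iff a > a', or (a = a' and b > b'). Ranking the 5 terms shows the dominant one is 2 · n^3. Hence f(n) ∈ Θ(n^3).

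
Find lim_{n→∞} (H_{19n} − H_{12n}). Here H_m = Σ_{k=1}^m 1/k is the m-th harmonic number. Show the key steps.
lim = ln(19/12)

Euler-Maclaurin gives H_m = ln m + γ + 1/(2m) + O(1/m^2). The γ and O(1/m) terms cancel in the difference:
  H_{19n} − H_{12n} = ln(19n) − ln(12n) + O(1/n) = ln(19/12) + O(1/n).
Hence the limit is ln(19/12).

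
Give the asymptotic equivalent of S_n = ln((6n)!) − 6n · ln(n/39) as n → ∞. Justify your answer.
S_n ~ 6n · (ln 234 − 1) + O(ln n)

Stirling: ln((6n)!) = 6n ln(6n) − 6n + O(ln n).
  S_n = 6n ln(6n) − 6n − 6n ln(n/39) + O(ln n)
      = 6n ln(6n) − 6n ln n + 6n ln 39 − 6n + O(ln n)
      = 6n ln 6 + 6n ln 39 − 6n + O(ln n)
      = 6n (ln 234 − 1) + O(ln n).
Numerically ln(234) − 1 ≈ 4.4553.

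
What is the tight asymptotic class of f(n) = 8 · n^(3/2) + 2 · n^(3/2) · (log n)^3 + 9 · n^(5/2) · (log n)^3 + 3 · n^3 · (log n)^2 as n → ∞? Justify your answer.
f(n) ∈ Θ(n^3 · (log n)^2)

Compare the terms by growth order. For large n, n^a · (log n)^b dominates n^a' · (log n)^b' iff a > a', or (a = a' and b > b'). Ranking the 4 terms shows the dominant one is 3 · n^3 · (log n)^2. Hence f(n) ∈ Θ(n^3 · (log n)^2).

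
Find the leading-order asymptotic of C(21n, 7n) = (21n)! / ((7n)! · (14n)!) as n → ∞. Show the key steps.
C(21n, 7n) ~ (27/4)^(7n) · sqrt(3/(4π·7n))

Write N = 7n. Apply Stirling to each factorial:
  (3N)! ~ sqrt(2π·3N) · (3N/e)^(3N),
  N! ~ sqrt(2π N) · (N/e)^N,
  (2N)! ~ sqrt(2π·2N) · (2N/e)^(2N).
The exponential factors combine to (3N)^(3N) / (N^N · (2N)^(2N)) = 3^(3N)/2^(2N) = (3^3/2^2)^N = (27/4)^N.
The square-root prefactors combine to sqrt(2π·3N) / (sqrt(2π N)·sqrt(2π·2N)) = sqrt(3 / (2π·2·N)) = sqrt(3/(4π·7n)).
Substituting N = 7n: C(21n, 7n) ~ (27/4)^(7n) · sqrt(3/(4π·7n)).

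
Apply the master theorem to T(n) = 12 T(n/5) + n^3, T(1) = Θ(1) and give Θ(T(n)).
T(n) = Θ(n^3)

log_5 12 ≈ 1.544. f(n) = n^3 dominates n^(log_5 12) since 3 > 1.544, and the regularity condition a·f(n/b) = 12·(n/5)^3 = (12/125)·n^3 ≤ c·f(n) holds with c = 12/125 ≈ 0.096 < 1. So this is Case 3: T(n) = Θ(f(n)) = Θ(n^3).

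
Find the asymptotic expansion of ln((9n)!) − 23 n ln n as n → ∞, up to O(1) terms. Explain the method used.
ln((9n)!) − 23 n ln n = −14 n ln n + 9(ln 9 − 1) n + (1/2) ln(2π·9n) + O(1/n)

Stirling: ln((9n)!) = 9n ln(9n) − 9n + (1/2) ln(2π·9n) + O(1/n).
Expand 9n ln(9n) = 9n (ln n + ln 9) = 9n ln n + 9n ln 9.
Subtract 23n ln n: leading term is (9 − 23) n ln n = −14 n ln n. The next term is 9n ln 9 − 9n = 9(ln 9 − 1) n. Then the (1/2) ln(2π·9n) correction.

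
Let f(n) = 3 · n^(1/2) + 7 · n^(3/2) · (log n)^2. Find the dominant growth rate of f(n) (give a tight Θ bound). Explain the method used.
f(n) ∈ Θ(n^(3/2) · (log n)^2)

Compare the terms by growth order. For large n, n^a · (log n)^b dominates n^a' · (log n)^b' iff a > a', or (a = a' and b > b'). Ranking the 2 terms shows the dominant one is 7 · n^(3/2) · (log n)^2. Hence f(n) ∈ Θ(n^(3/2) · (log n)^2).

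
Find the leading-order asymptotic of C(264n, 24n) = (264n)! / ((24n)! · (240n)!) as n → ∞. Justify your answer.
C(264n, 24n) ~ (285311670611/10000000000)^(24n) · sqrt(11/(20π·24n))

Write N = 24n. Apply Stirling to each factorial:
  (11N)! ~ sqrt(2π·11N) · (11N/e)^(11N),
  N! ~ sqrt(2π N) · (N/e)^N,
  (10N)! ~ sqrt(2π·10N) · (10N/e)^(10N).
The exponential factors combine to (11N)^(11N) / (N^N · (10N)^(10N)) = 11^(11N)/10^(10N) = (11^11/10^10)^N = (285311670611/10000000000)^N.
The square-root prefactors combine to sqrt(2π·11N) / (sqrt(2π N)·sqrt(2π·10N)) = sqrt(11 / (2π·10·N)) = sqrt(11/(20π·24n)).
Substituting N = 24n: C(264n, 24n) ~ (285311670611/10000000000)^(24n) · sqrt(11/(20π·24n)).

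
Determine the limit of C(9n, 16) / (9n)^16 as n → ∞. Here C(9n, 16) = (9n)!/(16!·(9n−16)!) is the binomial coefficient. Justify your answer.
lim = 1/16! = 1/20922789888000

With N = 9n → ∞: C(N, 16) / N^16 = [N(N−1)…(N−15)] / (16! · N^16) = (1/16!) · 1 · (1 − 1/(9n)) · … · (1 − 15/(9n)). Each factor → 1 as N → ∞, so the limit is 1/16! = 1/20922789888000.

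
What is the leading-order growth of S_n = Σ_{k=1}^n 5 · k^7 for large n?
S_n ~ 5 · n^8 / 8

By integral comparison (Euler-Maclaurin), Σ_{k=1}^n 5 · k^7 = 5 · ∫_0^n x^7 dx + O(n^7) = 5 · n^8/8 + O(n^7). (Equivalently, Faulhaber's formula gives the same leading term.)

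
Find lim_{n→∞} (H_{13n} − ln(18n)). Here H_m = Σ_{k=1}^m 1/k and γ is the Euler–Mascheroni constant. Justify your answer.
lim = ln(13/18) + γ

By Euler-Maclaurin, H_m = ln m + γ + O(1/m). So
  H_{13n} − ln(18n) = ln(13n) + γ − ln(18n) + O(1/n)
                       = ln(13/18) + γ + O(1/n).
Hence the limit is ln(13/18) + γ.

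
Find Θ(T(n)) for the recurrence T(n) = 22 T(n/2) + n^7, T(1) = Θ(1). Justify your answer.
T(n) = Θ(n^7)

log_2 22 ≈ 4.459. f(n) = n^7 dominates n^(log_2 22) since 7 > 4.459, and the regularity condition a·f(n/b) = 22·(n/2)^7 = (22/128)·n^7 ≤ c·f(n) holds with c = 22/128 ≈ 0.172 < 1. So this is Case 3: T(n) = Θ(f(n)) = Θ(n^7).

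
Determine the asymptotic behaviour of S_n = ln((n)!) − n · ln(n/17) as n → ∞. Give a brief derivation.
S_n ~ n · (ln 17 − 1) + O(ln n)

Stirling: ln((n)!) = n ln(n) − n + O(ln n).
  S_n = n ln(n) − n − n ln(n/17) + O(ln n)
      = n ln(n) − n ln n + n ln 17 − n + O(ln n)
      = n ln 17 − n + O(ln n)
      = n (ln 17 − 1) + O(ln n).
Numerically ln(17) − 1 ≈ 1.8332.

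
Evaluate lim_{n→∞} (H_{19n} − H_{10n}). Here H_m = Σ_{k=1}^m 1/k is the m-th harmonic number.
lim = ln(19/10)

Euler-Maclaurin gives H_m = ln m + γ + 1/(2m) + O(1/m^2). The γ and O(1/m) terms cancel in the difference:
  H_{19n} − H_{10n} = ln(19n) − ln(10n) + O(1/n) = ln(19/10) + O(1/n).
Hence the limit is ln(19/10).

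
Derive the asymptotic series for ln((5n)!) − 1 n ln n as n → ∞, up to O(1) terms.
ln((5n)!) − 1 n ln n = 4 n ln n + 5(ln 5 − 1) n + (1/2) ln(2π·5n) + O(1/n)

Stirling: ln((5n)!) = 5n ln(5n) − 5n + (1/2) ln(2π·5n) + O(1/n).
Expand 5n ln(5n) = 5n (ln n + ln 5) = 5n ln n + 5n ln 5.
Subtract 1n ln n: leading term is (5 − 1) n ln n = 4 n ln n. The next term is 5n ln 5 − 5n = 5(ln 5 − 1) n. Then the (1/2) ln(2π·5n) correction.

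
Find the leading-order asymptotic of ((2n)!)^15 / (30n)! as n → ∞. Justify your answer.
((2n)!)^15/(30n)! ~ ((2π·2n)^(14/2) / sqrt(15)) · 15^(−15·2n)  →  0

Write N = 2n. Stirling: N! ~ sqrt(2π N)(N/e)^N and (15N)! ~ sqrt(2π·15N)·(15N/e)^(15N).
  (N!)^15/(15N)! ~ (2π N)^(15/2) (N/e)^(15N) / [sqrt(2π·15N) (15N/e)^(15N)]
     = (2π N)^(15/2) / sqrt(2π·15N) · (N/(15N))^(15N)
     = (2π N)^((15−1)/2) / sqrt(15) · 15^(−15N).
Since 15^15 > 1, the factor 15^(−15N) decays exponentially, so the ratio → 0. Substituting N = 2n gives the stated form.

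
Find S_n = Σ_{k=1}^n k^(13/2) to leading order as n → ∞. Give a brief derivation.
S_n ~ (2/15) · n^(15/2)

Integral comparison: Σ_{k=1}^n k^(13/2) = ∫_0^n x^(13/2) dx + O(n^(13/2)). The integral is n^(1 + 13/2) / (1 + 13/2) = n^((13+2)/2) / ((13+2)/2) = (2/15) · n^(15/2).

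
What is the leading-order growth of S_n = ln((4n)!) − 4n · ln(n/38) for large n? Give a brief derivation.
S_n ~ 4n · (ln 152 − 1) + O(ln n)

Stirling: ln((4n)!) = 4n ln(4n) − 4n + O(ln n).
  S_n = 4n ln(4n) − 4n − 4n ln(n/38) + O(ln n)
      = 4n ln(4n) − 4n ln n + 4n ln 38 − 4n + O(ln n)
      = 4n ln 4 + 4n ln 38 − 4n + O(ln n)
      = 4n (ln 152 − 1) + O(ln n).
Numerically ln(152) − 1 ≈ 4.0239.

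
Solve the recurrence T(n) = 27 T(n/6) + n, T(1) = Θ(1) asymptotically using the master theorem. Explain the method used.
T(n) = Θ(n^(log_6 27))

Master theorem: compare f(n) = n to n^(log_6 27) where log_6 27 ≈ 1.839. Since 1 < log_6 27, we have f(n) = O(n^(log_6 27 − ε)) for some ε > 0 — Case 1. Hence T(n) = Θ(n^(log_6 27)).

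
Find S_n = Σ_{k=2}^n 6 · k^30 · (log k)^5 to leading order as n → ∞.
S_n ~ 6 · n^31 · (log n)^5 / 31

By integral comparison, S_n = ∫_1^n 6 · x^30 · (log x)^5 dx + O(n^30 · (log n)^5). For the integral, the leading term of ∫_1^n x^30 (log x)^5 dx is n^31/31 · (log n)^5 (by repeated integration by parts; each step lowers the log-exponent and produces a relatively O(1/log n) correction). Hence S_n ~ 6 · n^31 · (log n)^5 / 31.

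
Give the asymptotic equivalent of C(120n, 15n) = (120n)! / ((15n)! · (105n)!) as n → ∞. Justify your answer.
C(120n, 15n) ~ (16777216/823543)^(15n) · sqrt(4/(7π·15n))

Write N = 15n. Apply Stirling to each factorial:
  (8N)! ~ sqrt(2π·8N) · (8N/e)^(8N),
  N! ~ sqrt(2π N) · (N/e)^N,
  (7N)! ~ sqrt(2π·7N) · (7N/e)^(7N).
The exponential factors combine to (8N)^(8N) / (N^N · (7N)^(7N)) = 8^(8N)/7^(7N) = (8^8/7^7)^N = (16777216/823543)^N.
The square-root prefactors combine to sqrt(2π·8N) / (sqrt(2π N)·sqrt(2π·7N)) = sqrt(8 / (2π·7·N)) = sqrt(4/(7π·15n)).
Substituting N = 15n: C(120n, 15n) ~ (16777216/823543)^(15n) · sqrt(4/(7π·15n)).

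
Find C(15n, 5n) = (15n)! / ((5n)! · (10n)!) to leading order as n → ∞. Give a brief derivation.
C(15n, 5n) ~ (27/4)^(5n) · sqrt(3/(4π·5n))

Write N = 5n. Apply Stirling to each factorial:
  (3N)! ~ sqrt(2π·3N) · (3N/e)^(3N),
  N! ~ sqrt(2π N) · (N/e)^N,
  (2N)! ~ sqrt(2π·2N) · (2N/e)^(2N).
The exponential factors combine to (3N)^(3N) / (N^N · (2N)^(2N)) = 3^(3N)/2^(2N) = (3^3/2^2)^N = (27/4)^N.
The square-root prefactors combine to sqrt(2π·3N) / (sqrt(2π N)·sqrt(2π·2N)) = sqrt(3 / (2π·2·N)) = sqrt(3/(4π·5n)).
Substituting N = 5n: C(15n, 5n) ~ (27/4)^(5n) · sqrt(3/(4π·5n)).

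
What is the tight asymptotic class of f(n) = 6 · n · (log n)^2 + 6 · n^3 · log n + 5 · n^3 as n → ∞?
f(n) ∈ Θ(n^3 · log n)

Compare the terms by growth order. For large n, n^a · (log n)^b dominates n^a' · (log n)^b' iff a > a', or (a = a' and b > b'). Ranking the 3 terms shows the dominant one is 6 · n^3 · log n. Hence f(n) ∈ Θ(n^3 · log n).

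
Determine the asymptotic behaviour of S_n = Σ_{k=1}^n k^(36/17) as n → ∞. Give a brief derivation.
S_n ~ (17/53) · n^(53/17)

Integral comparison: Σ_{k=1}^n k^(36/17) = ∫_0^n x^(36/17) dx + O(n^(36/17)). The integral is n^(1 + 36/17) / (1 + 36/17) = n^((36+17)/17) / ((36+17)/17) = (17/53) · n^(53/17).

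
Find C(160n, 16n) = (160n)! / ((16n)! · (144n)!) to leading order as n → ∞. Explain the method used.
C(160n, 16n) ~ (10000000000/387420489)^(16n) · sqrt(5/(9π·16n))

Write N = 16n. Apply Stirling to each factorial:
  (10N)! ~ sqrt(2π·10N) · (10N/e)^(10N),
  N! ~ sqrt(2π N) · (N/e)^N,
  (9N)! ~ sqrt(2π·9N) · (9N/e)^(9N).
The exponential factors combine to (10N)^(10N) / (N^N · (9N)^(9N)) = 10^(10N)/9^(9N) = (10^10/9^9)^N = (10000000000/387420489)^N.
The square-root prefactors combine to sqrt(2π·10N) / (sqrt(2π N)·sqrt(2π·9N)) = sqrt(10 / (2π·9·N)) = sqrt(5/(9π·16n)).
Substituting N = 16n: C(160n, 16n) ~ (10000000000/387420489)^(16n) · sqrt(5/(9π·16n)).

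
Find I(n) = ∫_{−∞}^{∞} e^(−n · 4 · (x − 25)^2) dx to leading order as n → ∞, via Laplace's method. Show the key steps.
I(n) = sqrt(π/(4n))

Here φ(x) = 4 · (x − 25)^2 has its unique minimum at x* = 25 with φ(x*) = 0 and φ''(x*) = 8. Laplace's method gives
  I(n) ~ e^(−n φ(x*)) · sqrt(2π / (n · φ''(x*))) = sqrt(2π / (8n)) = sqrt(π/(4n)).
This is exact: substituting u = (x − 25)·sqrt(4n) gives I(n) = (1/sqrt(4n)) ∫_{−∞}^{∞} e^(−u^2) du = sqrt(π/(4n)).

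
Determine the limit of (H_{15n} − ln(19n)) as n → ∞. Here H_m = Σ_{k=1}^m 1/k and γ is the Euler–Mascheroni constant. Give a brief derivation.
lim = ln(15/19) + γ

By Euler-Maclaurin, H_m = ln m + γ + O(1/m). So
  H_{15n} − ln(19n) = ln(15n) + γ − ln(19n) + O(1/n)
                       = ln(15/19) + γ + O(1/n).
Hence the limit is ln(15/19) + γ.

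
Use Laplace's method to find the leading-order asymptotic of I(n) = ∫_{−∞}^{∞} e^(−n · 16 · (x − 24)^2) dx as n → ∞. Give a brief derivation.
I(n) = sqrt(π/(16n))

Here φ(x) = 16 · (x − 24)^2 has its unique minimum at x* = 24 with φ(x*) = 0 and φ''(x*) = 32. Laplace's method gives
  I(n) ~ e^(−n φ(x*)) · sqrt(2π / (n · φ''(x*))) = sqrt(2π / (32n)) = sqrt(π/(16n)).
This is exact: substituting u = (x − 24)·sqrt(16n) gives I(n) = (1/sqrt(16n)) ∫_{−∞}^{∞} e^(−u^2) du = sqrt(π/(16n)).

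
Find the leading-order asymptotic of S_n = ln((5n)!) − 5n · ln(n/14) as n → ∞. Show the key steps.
S_n ~ 5n · (ln 70 − 1) + O(ln n)

Stirling: ln((5n)!) = 5n ln(5n) − 5n + O(ln n).
  S_n = 5n ln(5n) − 5n − 5n ln(n/14) + O(ln n)
      = 5n ln(5n) − 5n ln n + 5n ln 14 − 5n + O(ln n)
      = 5n ln 5 + 5n ln 14 − 5n + O(ln n)
      = 5n (ln 70 − 1) + O(ln n).
Numerically ln(70) − 1 ≈ 3.2485.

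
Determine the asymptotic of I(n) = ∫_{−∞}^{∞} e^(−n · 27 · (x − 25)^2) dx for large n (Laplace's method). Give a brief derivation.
I(n) = sqrt(π/(27n))

Here φ(x) = 27 · (x − 25)^2 has its unique minimum at x* = 25 with φ(x*) = 0 and φ''(x*) = 54. Laplace's method gives
  I(n) ~ e^(−n φ(x*)) · sqrt(2π / (n · φ''(x*))) = sqrt(2π / (54n)) = sqrt(π/(27n)).
This is exact: substituting u = (x − 25)·sqrt(27n) gives I(n) = (1/sqrt(27n)) ∫_{−∞}^{∞} e^(−u^2) du = sqrt(π/(27n)).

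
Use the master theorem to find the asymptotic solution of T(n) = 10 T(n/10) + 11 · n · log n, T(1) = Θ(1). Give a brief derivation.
T(n) = Θ(n · (log n)^2)

Here log_10 10 = 1 and f(n) = 11 · n · log n = Θ(n^(log_10 10) · (log n)^1). This is the extended Case 2 of the master theorem (f matches the critical exponent up to log factors), giving T(n) = Θ(n^(log_10 10) · (log n)^(1+1)) = Θ(n · (log n)^2).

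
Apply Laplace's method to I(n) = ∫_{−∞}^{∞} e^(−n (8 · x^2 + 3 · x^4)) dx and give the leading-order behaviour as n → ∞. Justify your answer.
I(n) ~ sqrt(π/(8n))

φ(x) = 8 · x^2 + 3 · x^4 has its unique global minimum at x* = 0 (since φ'(x) = 16x + 12x^3 = 0 only at x = 0 for real x with both coefficients positive, and φ → ∞ as |x| → ∞). At x* = 0, φ(0) = 0 and φ''(0) = 16. Laplace's method then gives
  I(n) ~ sqrt(2π / (n · φ''(0))) · e^(−n φ(0)) = sqrt(2π / (16n)) = sqrt(π/(8n)).
The 3 · x^4 term contributes only at subleading order (an O(1/n) relative correction).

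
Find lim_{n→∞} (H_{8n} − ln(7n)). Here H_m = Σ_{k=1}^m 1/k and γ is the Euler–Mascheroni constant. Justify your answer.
lim = ln(8/7) + γ

By Euler-Maclaurin, H_m = ln m + γ + O(1/m). So
  H_{8n} − ln(7n) = ln(8n) + γ − ln(7n) + O(1/n)
                       = ln(8/7) + γ + O(1/n).
Hence the limit is ln(8/7) + γ.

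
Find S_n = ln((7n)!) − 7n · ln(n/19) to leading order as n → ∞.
S_n ~ 7n · (ln 133 − 1) + O(ln n)

Stirling: ln((7n)!) = 7n ln(7n) − 7n + O(ln n).
  S_n = 7n ln(7n) − 7n − 7n ln(n/19) + O(ln n)
      = 7n ln(7n) − 7n ln n + 7n ln 19 − 7n + O(ln n)
      = 7n ln 7 + 7n ln 19 − 7n + O(ln n)
      = 7n (ln 133 − 1) + O(ln n).
Numerically ln(133) − 1 ≈ 3.8903.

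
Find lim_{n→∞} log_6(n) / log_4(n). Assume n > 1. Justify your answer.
lim = ln(4) / ln(6) = log_6(4)

Change of base: log_6(n) = ln n / ln 6 and log_4(n) = ln n / ln 4. The ratio is (ln n / ln 6) · (ln 4 / ln n) = ln 4 / ln 6, a constant independent of n. So the limit is ln 4 / ln 6 = log_6(4).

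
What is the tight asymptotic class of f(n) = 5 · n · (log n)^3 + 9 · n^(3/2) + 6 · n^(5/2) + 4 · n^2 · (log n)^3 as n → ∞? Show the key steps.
f(n) ∈ Θ(n^(5/2))

Compare the terms by growth order. For large n, n^a · (log n)^b dominates n^a' · (log n)^b' iff a > a', or (a = a' and b > b'). Ranking the 4 terms shows the dominant one is 6 · n^(5/2). Hence f(n) ∈ Θ(n^(5/2)).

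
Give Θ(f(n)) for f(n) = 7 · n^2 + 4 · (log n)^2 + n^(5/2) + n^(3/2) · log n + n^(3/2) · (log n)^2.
f(n) ∈ Θ(n^(5/2))

Compare the terms by growth order. For large n, n^a · (log n)^b dominates n^a' · (log n)^b' iff a > a', or (a = a' and b > b'). Ranking the 5 terms shows the dominant one is n^(5/2). Hence f(n) ∈ Θ(n^(5/2)).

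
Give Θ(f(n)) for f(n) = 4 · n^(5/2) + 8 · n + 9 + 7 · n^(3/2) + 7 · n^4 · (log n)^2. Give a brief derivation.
f(n) ∈ Θ(n^4 · (log n)^2)

Compare the terms by growth order. For large n, n^a · (log n)^b dominates n^a' · (log n)^b' iff a > a', or (a = a' and b > b'). Ranking the 5 terms shows the dominant one is 7 · n^4 · (log n)^2. Hence f(n) ∈ Θ(n^4 · (log n)^2).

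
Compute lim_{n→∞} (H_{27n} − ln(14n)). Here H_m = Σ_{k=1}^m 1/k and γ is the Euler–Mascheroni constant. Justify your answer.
lim = ln(27/14) + γ

By Euler-Maclaurin, H_m = ln m + γ + O(1/m). So
  H_{27n} − ln(14n) = ln(27n) + γ − ln(14n) + O(1/n)
                       = ln(27/14) + γ + O(1/n).
Hence the limit is ln(27/14) + γ.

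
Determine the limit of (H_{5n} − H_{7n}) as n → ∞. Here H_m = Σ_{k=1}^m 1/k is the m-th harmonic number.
lim = ln(5/7)

Euler-Maclaurin gives H_m = ln m + γ + 1/(2m) + O(1/m^2). The γ and O(1/m) terms cancel in the difference:
  H_{5n} − H_{7n} = ln(5n) − ln(7n) + O(1/n) = ln(5/7) + O(1/n).
Hence the limit is ln(5/7).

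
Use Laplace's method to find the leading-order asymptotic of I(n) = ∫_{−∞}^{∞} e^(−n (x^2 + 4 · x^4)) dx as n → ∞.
I(n) ~ sqrt(π/n)

φ(x) = x^2 + 4 · x^4 has its unique global minimum at x* = 0 (since φ'(x) = 2x + 16x^3 = 0 only at x = 0 for real x with both coefficients positive, and φ → ∞ as |x| → ∞). At x* = 0, φ(0) = 0 and φ''(0) = 2. Laplace's method then gives
  I(n) ~ sqrt(2π / (n · φ''(0))) · e^(−n φ(0)) = sqrt(2π / (2n)) = sqrt(π/n).
The 4 · x^4 term contributes only at subleading order (an O(1/n) relative correction).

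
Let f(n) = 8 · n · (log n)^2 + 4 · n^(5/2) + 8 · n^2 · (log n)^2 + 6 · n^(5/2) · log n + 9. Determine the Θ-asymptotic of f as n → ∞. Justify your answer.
f(n) ∈ Θ(n^(5/2) · log n)

Compare the terms by growth order. For large n, n^a · (log n)^b dominates n^a' · (log n)^b' iff a > a', or (a = a' and b > b'). Ranking the 5 terms shows the dominant one is 6 · n^(5/2) · log n. Hence f(n) ∈ Θ(n^(5/2) · log n).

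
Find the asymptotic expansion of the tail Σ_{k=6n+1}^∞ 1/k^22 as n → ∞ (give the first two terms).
Σ_{k>6n} 1/k^22 = 1/(21 · (6n)^21) − 1/(2 · (6n)^22) + O(1/(6n)^23)

Compare to the integral: ∫_{6n}^∞ x^(−22) dx = [−x^(−21)/21]_{6n}^∞ = 1/((22−1)·(6n)^21). The Euler-Maclaurin correction adds −f(6n)/2 = −1/(2·(6n)^22). Euler-Maclaurin then gives
  Σ_{k>6n} 1/k^22 = ∫_{6n}^∞ dx/x^22 − 1/(2·(6n)^22) + O(1/(6n)^23).
(Equivalently this is ζ(22) − Σ_{k≤6n} 1/k^22.)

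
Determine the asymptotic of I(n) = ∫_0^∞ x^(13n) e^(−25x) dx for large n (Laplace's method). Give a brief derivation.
I(n) ~ (sqrt(2π·13n) / 25) · (13n/(25e))^(13n)

Write the integrand as exp(13n ln x − 25x) and set f(x) = 13n ln x − 25x. Then f'(x) = 13n/x − 25 = 0 at x* = 13n/25, and f''(x*) = −13n/x*^2 = −25^2/(13n). Laplace's method (interior maximum) gives
  I(n) ~ e^(f(x*)) · sqrt(2π / |f''(x*)|)
        = exp(13n ln(13n/25) − 13n) · sqrt(2π · 13n / 25^2)
        = (13n/25)^(13n) e^(−13n) · sqrt(2π·13n) / 25
        = (sqrt(2π·13n) / 25) · (13n/(25e))^(13n).
This matches Γ(13n+1)/25^(13n+1) with Stirling applied to Γ.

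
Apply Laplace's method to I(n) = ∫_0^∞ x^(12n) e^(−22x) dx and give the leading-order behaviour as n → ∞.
I(n) ~ (sqrt(2π·12n) / 22) · (12n/(22e))^(12n)

Write the integrand as exp(12n ln x − 22x) and set f(x) = 12n ln x − 22x. Then f'(x) = 12n/x − 22 = 0 at x* = 12n/22, and f''(x*) = −12n/x*^2 = −22^2/(12n). Laplace's method (interior maximum) gives
  I(n) ~ e^(f(x*)) · sqrt(2π / |f''(x*)|)
        = exp(12n ln(12n/22) − 12n) · sqrt(2π · 12n / 22^2)
        = (12n/22)^(12n) e^(−12n) · sqrt(2π·12n) / 22
        = (sqrt(2π·12n) / 22) · (12n/(22e))^(12n).
This matches Γ(12n+1)/22^(12n+1) with Stirling applied to Γ.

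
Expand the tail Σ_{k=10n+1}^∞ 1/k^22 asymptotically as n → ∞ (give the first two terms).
Σ_{k>10n} 1/k^22 = 1/(21 · (10n)^21) − 1/(2 · (10n)^22) + O(1/(10n)^23)

Compare to the integral: ∫_{10n}^∞ x^(−22) dx = [−x^(−21)/21]_{10n}^∞ = 1/((22−1)·(10n)^21). The Euler-Maclaurin correction adds −f(10n)/2 = −1/(2·(10n)^22). Euler-Maclaurin then gives
  Σ_{k>10n} 1/k^22 = ∫_{10n}^∞ dx/x^22 − 1/(2·(10n)^22) + O(1/(10n)^23).
(Equivalently this is ζ(22) − Σ_{k≤10n} 1/k^22.)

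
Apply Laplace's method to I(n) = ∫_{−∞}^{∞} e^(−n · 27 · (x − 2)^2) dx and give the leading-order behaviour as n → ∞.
I(n) = sqrt(π/(27n))

Here φ(x) = 27 · (x − 2)^2 has its unique minimum at x* = 2 with φ(x*) = 0 and φ''(x*) = 54. Laplace's method gives
  I(n) ~ e^(−n φ(x*)) · sqrt(2π / (n · φ''(x*))) = sqrt(2π / (54n)) = sqrt(π/(27n)).
This is exact: substituting u = (x − 2)·sqrt(27n) gives I(n) = (1/sqrt(27n)) ∫_{−∞}^{∞} e^(−u^2) du = sqrt(π/(27n)).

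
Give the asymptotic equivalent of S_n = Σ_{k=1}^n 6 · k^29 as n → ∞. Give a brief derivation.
S_n ~ n^30 / 5

By integral comparison (Euler-Maclaurin), Σ_{k=1}^n 6 · k^29 = 6 · ∫_0^n x^29 dx + O(n^29) = 6 · n^30/30 = n^30 / 5 + O(n^29). (Equivalently, Faulhaber's formula gives the same leading term.)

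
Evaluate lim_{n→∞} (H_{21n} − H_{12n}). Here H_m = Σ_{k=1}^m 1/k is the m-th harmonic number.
lim = ln(21/12) = ln(7/4)

Euler-Maclaurin gives H_m = ln m + γ + 1/(2m) + O(1/m^2). The γ and O(1/m) terms cancel in the difference:
  H_{21n} − H_{12n} = ln(21n) − ln(12n) + O(1/n) = ln(21/12) + O(1/n).
Hence the limit is ln(21/12) = ln(7/4).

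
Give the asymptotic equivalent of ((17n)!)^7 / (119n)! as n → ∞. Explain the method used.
((17n)!)^7/(119n)! ~ ((2π·17n)^(6/2) / sqrt(7)) · 7^(−7·17n)  →  0

Write N = 17n. Stirling: N! ~ sqrt(2π N)(N/e)^N and (7N)! ~ sqrt(2π·7N)·(7N/e)^(7N).
  (N!)^7/(7N)! ~ (2π N)^(7/2) (N/e)^(7N) / [sqrt(2π·7N) (7N/e)^(7N)]
     = (2π N)^(7/2) / sqrt(2π·7N) · (N/(7N))^(7N)
     = (2π N)^((7−1)/2) / sqrt(7) · 7^(−7N).
Since 7^7 > 1, the factor 7^(−7N) decays exponentially, so the ratio → 0. Substituting N = 17n gives the stated form.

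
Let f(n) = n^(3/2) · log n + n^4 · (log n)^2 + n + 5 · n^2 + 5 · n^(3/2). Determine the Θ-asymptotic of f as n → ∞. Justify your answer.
f(n) ∈ Θ(n^4 · (log n)^2)

Compare the terms by growth order. For large n, n^a · (log n)^b dominates n^a' · (log n)^b' iff a > a', or (a = a' and b > b'). Ranking the 5 terms shows the dominant one is n^4 · (log n)^2. Hence f(n) ∈ Θ(n^4 · (log n)^2).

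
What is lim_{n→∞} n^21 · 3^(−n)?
lim = 0

Exponentials with base > 1 dominate every fixed polynomial: for any fixed c, n^c / 3^n → 0 as n → ∞ (e.g. by the ratio test, or by writing 3^n = e^(n ln 3) and noting e^(n ln 3) / n^c → ∞). Hence n^21 · 3^(−n) = n^21 / 3^n → 0.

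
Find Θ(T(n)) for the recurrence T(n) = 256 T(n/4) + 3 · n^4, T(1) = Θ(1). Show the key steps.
T(n) = Θ(n^4 log n)

log_4 256 = 4, and f(n) = 3 · n^4 = Θ(n^(log_4 256)). This is Case 2 of the master theorem: T(n) = Θ(f(n) · log n) = Θ(n^4 log n).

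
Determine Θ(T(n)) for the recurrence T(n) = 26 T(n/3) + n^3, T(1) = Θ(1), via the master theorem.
T(n) = Θ(n^3)

log_3 26 ≈ 2.966. f(n) = n^3 dominates n^(log_3 26) since 3 > 2.966, and the regularity condition a·f(n/b) = 26·(n/3)^3 = (26/27)·n^3 ≤ c·f(n) holds with c = 26/27 ≈ 0.963 < 1. So this is Case 3: T(n) = Θ(f(n)) = Θ(n^3).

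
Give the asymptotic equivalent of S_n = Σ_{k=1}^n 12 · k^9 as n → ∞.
S_n ~ 6 · n^10 / 5

By integral comparison (Euler-Maclaurin), Σ_{k=1}^n 12 · k^9 = 12 · ∫_0^n x^9 dx + O(n^9) = 12 · n^10/10 = 6 · n^10 / 5 + O(n^9). (Equivalently, Faulhaber's formula gives the same leading term.)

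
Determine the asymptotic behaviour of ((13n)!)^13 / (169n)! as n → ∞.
((13n)!)^13/(169n)! ~ ((2π·13n)^(12/2) / sqrt(13)) · 13^(−13·13n)  →  0

Write N = 13n. Stirling: N! ~ sqrt(2π N)(N/e)^N and (13N)! ~ sqrt(2π·13N)·(13N/e)^(13N).
  (N!)^13/(13N)! ~ (2π N)^(13/2) (N/e)^(13N) / [sqrt(2π·13N) (13N/e)^(13N)]
     = (2π N)^(13/2) / sqrt(2π·13N) · (N/(13N))^(13N)
     = (2π N)^((13−1)/2) / sqrt(13) · 13^(−13N).
Since 13^13 > 1, the factor 13^(−13N) decays exponentially, so the ratio → 0. Substituting N = 13n gives the stated form.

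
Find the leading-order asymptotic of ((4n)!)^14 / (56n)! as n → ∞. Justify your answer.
((4n)!)^14/(56n)! ~ ((2π·4n)^(13/2) / sqrt(14)) · 14^(−14·4n)  →  0

Write N = 4n. Stirling: N! ~ sqrt(2π N)(N/e)^N and (14N)! ~ sqrt(2π·14N)·(14N/e)^(14N).
  (N!)^14/(14N)! ~ (2π N)^(14/2) (N/e)^(14N) / [sqrt(2π·14N) (14N/e)^(14N)]
     = (2π N)^(14/2) / sqrt(2π·14N) · (N/(14N))^(14N)
     = (2π N)^((14−1)/2) / sqrt(14) · 14^(−14N).
Since 14^14 > 1, the factor 14^(−14N) decays exponentially, so the ratio → 0. Substituting N = 4n gives the stated form.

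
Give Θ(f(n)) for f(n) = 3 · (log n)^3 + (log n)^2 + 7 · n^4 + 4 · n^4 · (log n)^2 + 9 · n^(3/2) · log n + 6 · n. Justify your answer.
f(n) ∈ Θ(n^4 · (log n)^2)

Compare the terms by growth order. For large n, n^a · (log n)^b dominates n^a' · (log n)^b' iff a > a', or (a = a' and b > b'). Ranking the 6 terms shows the dominant one is 4 · n^4 · (log n)^2. Hence f(n) ∈ Θ(n^4 · (log n)^2).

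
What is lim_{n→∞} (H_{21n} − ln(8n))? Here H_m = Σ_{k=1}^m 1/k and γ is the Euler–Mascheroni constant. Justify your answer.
lim = ln(21/8) + γ

By Euler-Maclaurin, H_m = ln m + γ + O(1/m). So
  H_{21n} − ln(8n) = ln(21n) + γ − ln(8n) + O(1/n)
                       = ln(21/8) + γ + O(1/n).
Hence the limit is ln(21/8) + γ.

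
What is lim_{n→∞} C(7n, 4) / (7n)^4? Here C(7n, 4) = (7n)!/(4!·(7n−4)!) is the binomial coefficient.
lim = 1/4! = 1/24

With N = 7n → ∞: C(N, 4) / N^4 = [N(N−1)…(N−3)] / (4! · N^4) = (1/4!) · 1 · (1 − 1/(7n)) · (1 − 2/(7n)) · (1 − 3/(7n)). Each factor → 1 as N → ∞, so the limit is 1/4! = 1/24.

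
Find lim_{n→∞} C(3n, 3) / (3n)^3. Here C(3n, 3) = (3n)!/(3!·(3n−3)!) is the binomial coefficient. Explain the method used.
lim = 1/3! = 1/6

With N = 3n → ∞: C(N, 3) / N^3 = [N(N−1)…(N−2)] / (3! · N^3) = (1/3!) · 1 · (1 − 1/(3n)) · (1 − 2/(3n)). Each factor → 1 as N → ∞, so the limit is 1/3! = 1/6.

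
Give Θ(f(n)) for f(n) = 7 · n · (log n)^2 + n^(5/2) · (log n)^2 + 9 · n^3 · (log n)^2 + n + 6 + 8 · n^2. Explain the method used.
f(n) ∈ Θ(n^3 · (log n)^2)

Compare the terms by growth order. For large n, n^a · (log n)^b dominates n^a' · (log n)^b' iff a > a', or (a = a' and b > b'). Ranking the 6 terms shows the dominant one is 9 · n^3 · (log n)^2. Hence f(n) ∈ Θ(n^3 · (log n)^2).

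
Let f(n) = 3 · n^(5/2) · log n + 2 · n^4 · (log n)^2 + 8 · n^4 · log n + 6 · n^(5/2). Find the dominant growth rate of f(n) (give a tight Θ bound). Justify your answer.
f(n) ∈ Θ(n^4 · (log n)^2)

Compare the terms by growth order. For large n, n^a · (log n)^b dominates n^a' · (log n)^b' iff a > a', or (a = a' and b > b'). Ranking the 4 terms shows the dominant one is 2 · n^4 · (log n)^2. Hence f(n) ∈ Θ(n^4 · (log n)^2).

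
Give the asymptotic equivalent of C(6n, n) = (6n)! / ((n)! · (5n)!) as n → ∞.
C(6n, n) ~ (46656/3125)^(n) · sqrt(3/(5π·n))

Write N = n. Apply Stirling to each factorial:
  (6N)! ~ sqrt(2π·6N) · (6N/e)^(6N),
  N! ~ sqrt(2π N) · (N/e)^N,
  (5N)! ~ sqrt(2π·5N) · (5N/e)^(5N).
The exponential factors combine to (6N)^(6N) / (N^N · (5N)^(5N)) = 6^(6N)/5^(5N) = (6^6/5^5)^N = (46656/3125)^N.
The square-root prefactors combine to sqrt(2π·6N) / (sqrt(2π N)·sqrt(2π·5N)) = sqrt(6 / (2π·5·N)) = sqrt(3/(5π·n)).
Substituting N = n: C(6n, n) ~ (46656/3125)^(n) · sqrt(3/(5π·n)).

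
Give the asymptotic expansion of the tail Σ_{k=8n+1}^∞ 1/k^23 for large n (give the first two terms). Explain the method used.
Σ_{k>8n} 1/k^23 = 1/(22 · (8n)^22) − 1/(2 · (8n)^23) + O(1/(8n)^24)

Compare to the integral: ∫_{8n}^∞ x^(−23) dx = [−x^(−22)/22]_{8n}^∞ = 1/((23−1)·(8n)^22). The Euler-Maclaurin correction adds −f(8n)/2 = −1/(2·(8n)^23). Euler-Maclaurin then gives
  Σ_{k>8n} 1/k^23 = ∫_{8n}^∞ dx/x^23 − 1/(2·(8n)^23) + O(1/(8n)^24).
(Equivalently this is ζ(23) − Σ_{k≤8n} 1/k^23.)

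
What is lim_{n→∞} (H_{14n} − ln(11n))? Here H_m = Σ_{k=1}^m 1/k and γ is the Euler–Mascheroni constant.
lim = ln(14/11) + γ

By Euler-Maclaurin, H_m = ln m + γ + O(1/m). So
  H_{14n} − ln(11n) = ln(14n) + γ − ln(11n) + O(1/n)
                       = ln(14/11) + γ + O(1/n).
Hence the limit is ln(14/11) + γ.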